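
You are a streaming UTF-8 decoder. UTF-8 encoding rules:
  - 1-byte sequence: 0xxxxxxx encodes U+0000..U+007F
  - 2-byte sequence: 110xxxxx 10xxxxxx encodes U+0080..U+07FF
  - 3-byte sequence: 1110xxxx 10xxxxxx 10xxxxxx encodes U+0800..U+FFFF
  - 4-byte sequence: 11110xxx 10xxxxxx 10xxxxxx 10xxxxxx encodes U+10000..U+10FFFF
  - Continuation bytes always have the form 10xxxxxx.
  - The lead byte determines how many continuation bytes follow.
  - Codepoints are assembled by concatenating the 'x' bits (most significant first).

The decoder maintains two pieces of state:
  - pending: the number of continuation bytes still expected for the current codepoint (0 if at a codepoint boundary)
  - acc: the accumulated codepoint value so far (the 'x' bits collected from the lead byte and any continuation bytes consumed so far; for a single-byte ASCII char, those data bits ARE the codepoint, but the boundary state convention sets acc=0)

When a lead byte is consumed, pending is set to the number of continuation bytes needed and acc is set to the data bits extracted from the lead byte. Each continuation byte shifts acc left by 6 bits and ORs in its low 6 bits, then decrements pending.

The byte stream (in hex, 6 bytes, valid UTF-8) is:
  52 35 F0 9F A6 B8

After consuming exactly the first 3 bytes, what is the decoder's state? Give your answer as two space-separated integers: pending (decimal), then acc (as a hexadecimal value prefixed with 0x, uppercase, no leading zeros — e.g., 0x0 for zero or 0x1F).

Byte[0]=52: 1-byte. pending=0, acc=0x0
Byte[1]=35: 1-byte. pending=0, acc=0x0
Byte[2]=F0: 4-byte lead. pending=3, acc=0x0

Answer: 3 0x0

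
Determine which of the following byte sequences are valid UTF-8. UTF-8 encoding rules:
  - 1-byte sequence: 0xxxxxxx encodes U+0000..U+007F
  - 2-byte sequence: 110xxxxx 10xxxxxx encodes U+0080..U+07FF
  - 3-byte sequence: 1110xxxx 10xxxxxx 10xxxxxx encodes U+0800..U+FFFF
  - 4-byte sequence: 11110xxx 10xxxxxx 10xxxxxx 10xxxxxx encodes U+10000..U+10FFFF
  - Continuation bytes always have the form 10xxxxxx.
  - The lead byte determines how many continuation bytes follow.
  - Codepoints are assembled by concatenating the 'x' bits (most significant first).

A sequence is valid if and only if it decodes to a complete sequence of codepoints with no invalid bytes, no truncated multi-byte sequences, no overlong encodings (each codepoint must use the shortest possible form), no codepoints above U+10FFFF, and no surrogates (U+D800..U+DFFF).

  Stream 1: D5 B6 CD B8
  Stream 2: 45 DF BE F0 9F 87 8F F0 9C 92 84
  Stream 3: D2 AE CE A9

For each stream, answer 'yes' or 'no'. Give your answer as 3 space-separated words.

Answer: yes yes yes

Derivation:
Stream 1: decodes cleanly. VALID
Stream 2: decodes cleanly. VALID
Stream 3: decodes cleanly. VALID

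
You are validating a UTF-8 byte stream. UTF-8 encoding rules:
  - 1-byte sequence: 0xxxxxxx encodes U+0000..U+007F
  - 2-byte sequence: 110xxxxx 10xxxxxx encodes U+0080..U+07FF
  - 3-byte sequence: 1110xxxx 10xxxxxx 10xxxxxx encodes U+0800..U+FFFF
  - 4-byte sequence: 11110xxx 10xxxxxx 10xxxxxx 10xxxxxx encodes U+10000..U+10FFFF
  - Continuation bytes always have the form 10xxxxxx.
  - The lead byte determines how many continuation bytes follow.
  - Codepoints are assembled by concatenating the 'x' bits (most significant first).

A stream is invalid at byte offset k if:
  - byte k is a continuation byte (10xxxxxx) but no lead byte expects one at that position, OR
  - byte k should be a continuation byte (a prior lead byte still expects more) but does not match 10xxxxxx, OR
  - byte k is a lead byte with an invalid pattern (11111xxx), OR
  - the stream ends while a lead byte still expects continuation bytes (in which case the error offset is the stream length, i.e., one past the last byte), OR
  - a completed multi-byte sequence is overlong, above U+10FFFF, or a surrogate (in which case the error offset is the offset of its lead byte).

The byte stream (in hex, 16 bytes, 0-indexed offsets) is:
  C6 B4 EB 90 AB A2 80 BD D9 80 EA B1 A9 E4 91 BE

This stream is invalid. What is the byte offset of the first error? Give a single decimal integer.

Byte[0]=C6: 2-byte lead, need 1 cont bytes. acc=0x6
Byte[1]=B4: continuation. acc=(acc<<6)|0x34=0x1B4
Completed: cp=U+01B4 (starts at byte 0)
Byte[2]=EB: 3-byte lead, need 2 cont bytes. acc=0xB
Byte[3]=90: continuation. acc=(acc<<6)|0x10=0x2D0
Byte[4]=AB: continuation. acc=(acc<<6)|0x2B=0xB42B
Completed: cp=U+B42B (starts at byte 2)
Byte[5]=A2: INVALID lead byte (not 0xxx/110x/1110/11110)

Answer: 5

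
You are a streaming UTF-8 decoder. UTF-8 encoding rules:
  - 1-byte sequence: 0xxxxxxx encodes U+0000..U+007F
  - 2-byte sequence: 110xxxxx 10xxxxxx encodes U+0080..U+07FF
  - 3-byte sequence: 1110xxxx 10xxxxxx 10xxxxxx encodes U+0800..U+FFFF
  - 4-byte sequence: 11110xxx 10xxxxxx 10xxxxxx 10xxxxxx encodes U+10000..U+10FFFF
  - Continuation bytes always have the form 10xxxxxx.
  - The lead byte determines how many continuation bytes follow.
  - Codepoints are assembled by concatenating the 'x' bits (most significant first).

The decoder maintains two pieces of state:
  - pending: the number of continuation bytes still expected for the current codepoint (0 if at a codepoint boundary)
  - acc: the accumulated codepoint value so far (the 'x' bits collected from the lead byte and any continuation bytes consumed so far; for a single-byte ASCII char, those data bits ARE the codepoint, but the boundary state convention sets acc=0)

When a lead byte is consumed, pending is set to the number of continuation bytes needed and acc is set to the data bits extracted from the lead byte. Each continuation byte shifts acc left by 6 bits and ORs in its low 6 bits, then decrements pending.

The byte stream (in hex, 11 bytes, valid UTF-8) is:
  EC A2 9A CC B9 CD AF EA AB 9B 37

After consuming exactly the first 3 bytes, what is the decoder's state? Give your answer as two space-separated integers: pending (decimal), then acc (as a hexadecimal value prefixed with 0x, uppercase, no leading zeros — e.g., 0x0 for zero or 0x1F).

Byte[0]=EC: 3-byte lead. pending=2, acc=0xC
Byte[1]=A2: continuation. acc=(acc<<6)|0x22=0x322, pending=1
Byte[2]=9A: continuation. acc=(acc<<6)|0x1A=0xC89A, pending=0

Answer: 0 0xC89A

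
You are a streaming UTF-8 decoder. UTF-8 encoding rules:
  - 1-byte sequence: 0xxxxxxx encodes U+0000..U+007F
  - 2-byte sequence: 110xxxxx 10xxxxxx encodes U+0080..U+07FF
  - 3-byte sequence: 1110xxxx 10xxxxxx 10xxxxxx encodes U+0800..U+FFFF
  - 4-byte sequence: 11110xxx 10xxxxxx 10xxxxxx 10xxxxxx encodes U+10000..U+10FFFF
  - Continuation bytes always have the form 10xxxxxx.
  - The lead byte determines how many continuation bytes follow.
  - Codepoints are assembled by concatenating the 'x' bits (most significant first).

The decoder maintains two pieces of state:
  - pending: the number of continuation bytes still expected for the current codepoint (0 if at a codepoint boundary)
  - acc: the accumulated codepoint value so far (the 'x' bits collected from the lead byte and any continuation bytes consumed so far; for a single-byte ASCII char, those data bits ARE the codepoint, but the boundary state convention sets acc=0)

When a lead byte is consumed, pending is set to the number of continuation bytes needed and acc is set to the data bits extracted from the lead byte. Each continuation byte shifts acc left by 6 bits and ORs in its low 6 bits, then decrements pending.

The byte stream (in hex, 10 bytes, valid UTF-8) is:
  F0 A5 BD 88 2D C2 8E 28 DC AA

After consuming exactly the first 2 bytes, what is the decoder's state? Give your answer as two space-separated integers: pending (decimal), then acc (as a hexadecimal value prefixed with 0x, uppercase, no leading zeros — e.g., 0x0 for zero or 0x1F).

Answer: 2 0x25

Derivation:
Byte[0]=F0: 4-byte lead. pending=3, acc=0x0
Byte[1]=A5: continuation. acc=(acc<<6)|0x25=0x25, pending=2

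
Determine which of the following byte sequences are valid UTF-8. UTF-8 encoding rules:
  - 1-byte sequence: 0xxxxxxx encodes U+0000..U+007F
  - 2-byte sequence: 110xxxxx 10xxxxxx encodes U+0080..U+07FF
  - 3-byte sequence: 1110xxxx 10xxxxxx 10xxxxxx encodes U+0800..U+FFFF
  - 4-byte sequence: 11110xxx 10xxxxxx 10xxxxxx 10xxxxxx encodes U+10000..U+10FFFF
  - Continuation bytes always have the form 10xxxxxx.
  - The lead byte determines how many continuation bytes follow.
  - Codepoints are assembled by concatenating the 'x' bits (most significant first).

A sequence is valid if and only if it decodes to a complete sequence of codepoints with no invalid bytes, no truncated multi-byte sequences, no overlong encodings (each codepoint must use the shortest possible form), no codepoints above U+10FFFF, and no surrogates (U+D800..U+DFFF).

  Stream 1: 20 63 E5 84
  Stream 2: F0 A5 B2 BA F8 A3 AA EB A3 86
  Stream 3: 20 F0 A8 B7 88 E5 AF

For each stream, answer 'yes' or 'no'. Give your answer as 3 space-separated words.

Stream 1: error at byte offset 4. INVALID
Stream 2: error at byte offset 4. INVALID
Stream 3: error at byte offset 7. INVALID

Answer: no no no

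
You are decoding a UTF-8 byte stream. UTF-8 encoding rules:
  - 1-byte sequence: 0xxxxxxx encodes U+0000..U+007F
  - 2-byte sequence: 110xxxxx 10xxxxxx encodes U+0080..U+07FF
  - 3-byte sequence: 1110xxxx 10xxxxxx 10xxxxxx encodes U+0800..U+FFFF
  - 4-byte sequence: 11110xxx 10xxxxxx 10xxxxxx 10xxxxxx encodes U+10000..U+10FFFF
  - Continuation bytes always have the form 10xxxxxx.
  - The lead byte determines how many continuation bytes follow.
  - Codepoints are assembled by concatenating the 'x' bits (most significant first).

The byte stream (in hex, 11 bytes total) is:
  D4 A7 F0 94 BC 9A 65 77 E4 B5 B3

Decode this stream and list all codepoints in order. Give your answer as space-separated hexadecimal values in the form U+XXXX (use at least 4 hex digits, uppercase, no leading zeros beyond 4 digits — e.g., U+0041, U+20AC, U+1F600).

Byte[0]=D4: 2-byte lead, need 1 cont bytes. acc=0x14
Byte[1]=A7: continuation. acc=(acc<<6)|0x27=0x527
Completed: cp=U+0527 (starts at byte 0)
Byte[2]=F0: 4-byte lead, need 3 cont bytes. acc=0x0
Byte[3]=94: continuation. acc=(acc<<6)|0x14=0x14
Byte[4]=BC: continuation. acc=(acc<<6)|0x3C=0x53C
Byte[5]=9A: continuation. acc=(acc<<6)|0x1A=0x14F1A
Completed: cp=U+14F1A (starts at byte 2)
Byte[6]=65: 1-byte ASCII. cp=U+0065
Byte[7]=77: 1-byte ASCII. cp=U+0077
Byte[8]=E4: 3-byte lead, need 2 cont bytes. acc=0x4
Byte[9]=B5: continuation. acc=(acc<<6)|0x35=0x135
Byte[10]=B3: continuation. acc=(acc<<6)|0x33=0x4D73
Completed: cp=U+4D73 (starts at byte 8)

Answer: U+0527 U+14F1A U+0065 U+0077 U+4D73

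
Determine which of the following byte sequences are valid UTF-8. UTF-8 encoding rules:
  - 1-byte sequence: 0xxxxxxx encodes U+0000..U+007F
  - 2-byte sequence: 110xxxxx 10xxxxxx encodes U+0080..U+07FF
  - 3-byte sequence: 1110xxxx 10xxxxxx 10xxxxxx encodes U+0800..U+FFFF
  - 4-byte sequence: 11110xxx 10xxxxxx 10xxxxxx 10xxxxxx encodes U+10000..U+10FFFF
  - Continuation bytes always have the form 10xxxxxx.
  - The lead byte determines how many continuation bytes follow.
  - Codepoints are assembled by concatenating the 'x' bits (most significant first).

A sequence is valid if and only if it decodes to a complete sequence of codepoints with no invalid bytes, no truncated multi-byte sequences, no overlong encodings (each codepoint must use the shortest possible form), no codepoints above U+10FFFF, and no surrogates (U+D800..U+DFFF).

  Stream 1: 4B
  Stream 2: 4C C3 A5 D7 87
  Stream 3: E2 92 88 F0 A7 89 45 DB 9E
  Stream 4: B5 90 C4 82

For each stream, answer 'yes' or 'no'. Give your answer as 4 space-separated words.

Answer: yes yes no no

Derivation:
Stream 1: decodes cleanly. VALID
Stream 2: decodes cleanly. VALID
Stream 3: error at byte offset 6. INVALID
Stream 4: error at byte offset 0. INVALID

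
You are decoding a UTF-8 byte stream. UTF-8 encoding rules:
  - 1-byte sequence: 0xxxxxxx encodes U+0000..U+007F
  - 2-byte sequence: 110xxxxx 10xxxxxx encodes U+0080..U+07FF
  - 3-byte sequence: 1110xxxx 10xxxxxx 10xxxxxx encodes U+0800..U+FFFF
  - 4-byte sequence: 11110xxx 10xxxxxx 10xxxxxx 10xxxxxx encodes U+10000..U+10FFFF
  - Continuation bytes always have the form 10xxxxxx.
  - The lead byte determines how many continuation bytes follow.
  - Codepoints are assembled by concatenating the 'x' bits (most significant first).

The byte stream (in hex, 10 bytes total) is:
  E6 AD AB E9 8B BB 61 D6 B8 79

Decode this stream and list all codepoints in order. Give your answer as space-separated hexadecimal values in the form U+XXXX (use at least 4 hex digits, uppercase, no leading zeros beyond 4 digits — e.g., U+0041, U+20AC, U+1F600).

Byte[0]=E6: 3-byte lead, need 2 cont bytes. acc=0x6
Byte[1]=AD: continuation. acc=(acc<<6)|0x2D=0x1AD
Byte[2]=AB: continuation. acc=(acc<<6)|0x2B=0x6B6B
Completed: cp=U+6B6B (starts at byte 0)
Byte[3]=E9: 3-byte lead, need 2 cont bytes. acc=0x9
Byte[4]=8B: continuation. acc=(acc<<6)|0x0B=0x24B
Byte[5]=BB: continuation. acc=(acc<<6)|0x3B=0x92FB
Completed: cp=U+92FB (starts at byte 3)
Byte[6]=61: 1-byte ASCII. cp=U+0061
Byte[7]=D6: 2-byte lead, need 1 cont bytes. acc=0x16
Byte[8]=B8: continuation. acc=(acc<<6)|0x38=0x5B8
Completed: cp=U+05B8 (starts at byte 7)
Byte[9]=79: 1-byte ASCII. cp=U+0079

Answer: U+6B6B U+92FB U+0061 U+05B8 U+0079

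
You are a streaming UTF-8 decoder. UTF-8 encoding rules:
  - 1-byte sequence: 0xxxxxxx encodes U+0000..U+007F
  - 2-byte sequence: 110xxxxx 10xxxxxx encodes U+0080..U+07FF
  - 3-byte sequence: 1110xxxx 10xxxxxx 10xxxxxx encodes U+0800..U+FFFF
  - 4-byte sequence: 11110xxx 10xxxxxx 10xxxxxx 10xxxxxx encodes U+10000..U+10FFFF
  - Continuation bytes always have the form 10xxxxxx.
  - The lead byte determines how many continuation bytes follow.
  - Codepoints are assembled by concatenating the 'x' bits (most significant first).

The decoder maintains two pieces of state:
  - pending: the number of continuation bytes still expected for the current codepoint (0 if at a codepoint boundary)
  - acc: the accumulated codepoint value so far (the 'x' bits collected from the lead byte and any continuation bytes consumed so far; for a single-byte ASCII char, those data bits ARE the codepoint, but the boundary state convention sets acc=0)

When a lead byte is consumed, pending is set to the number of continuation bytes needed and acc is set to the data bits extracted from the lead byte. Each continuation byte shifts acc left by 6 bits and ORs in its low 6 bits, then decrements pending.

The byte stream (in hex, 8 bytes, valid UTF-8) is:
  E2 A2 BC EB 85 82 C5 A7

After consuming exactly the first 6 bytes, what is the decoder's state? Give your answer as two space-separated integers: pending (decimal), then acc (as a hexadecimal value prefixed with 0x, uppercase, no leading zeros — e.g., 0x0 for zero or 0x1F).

Answer: 0 0xB142

Derivation:
Byte[0]=E2: 3-byte lead. pending=2, acc=0x2
Byte[1]=A2: continuation. acc=(acc<<6)|0x22=0xA2, pending=1
Byte[2]=BC: continuation. acc=(acc<<6)|0x3C=0x28BC, pending=0
Byte[3]=EB: 3-byte lead. pending=2, acc=0xB
Byte[4]=85: continuation. acc=(acc<<6)|0x05=0x2C5, pending=1
Byte[5]=82: continuation. acc=(acc<<6)|0x02=0xB142, pending=0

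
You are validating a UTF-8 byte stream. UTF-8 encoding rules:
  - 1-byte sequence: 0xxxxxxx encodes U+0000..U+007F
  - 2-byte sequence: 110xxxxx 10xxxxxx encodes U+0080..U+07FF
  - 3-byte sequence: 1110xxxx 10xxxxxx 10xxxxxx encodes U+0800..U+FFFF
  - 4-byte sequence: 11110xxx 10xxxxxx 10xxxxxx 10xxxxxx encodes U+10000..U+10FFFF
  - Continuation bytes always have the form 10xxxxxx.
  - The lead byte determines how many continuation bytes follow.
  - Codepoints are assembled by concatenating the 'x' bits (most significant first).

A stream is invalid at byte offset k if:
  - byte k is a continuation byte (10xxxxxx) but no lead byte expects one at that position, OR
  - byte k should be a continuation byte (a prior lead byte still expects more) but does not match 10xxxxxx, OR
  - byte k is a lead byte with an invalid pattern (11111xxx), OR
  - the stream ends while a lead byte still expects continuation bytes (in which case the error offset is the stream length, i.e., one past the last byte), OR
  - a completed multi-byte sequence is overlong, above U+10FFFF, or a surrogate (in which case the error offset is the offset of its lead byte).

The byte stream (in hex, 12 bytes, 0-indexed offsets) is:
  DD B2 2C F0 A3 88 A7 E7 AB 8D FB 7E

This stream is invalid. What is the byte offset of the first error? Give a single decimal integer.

Byte[0]=DD: 2-byte lead, need 1 cont bytes. acc=0x1D
Byte[1]=B2: continuation. acc=(acc<<6)|0x32=0x772
Completed: cp=U+0772 (starts at byte 0)
Byte[2]=2C: 1-byte ASCII. cp=U+002C
Byte[3]=F0: 4-byte lead, need 3 cont bytes. acc=0x0
Byte[4]=A3: continuation. acc=(acc<<6)|0x23=0x23
Byte[5]=88: continuation. acc=(acc<<6)|0x08=0x8C8
Byte[6]=A7: continuation. acc=(acc<<6)|0x27=0x23227
Completed: cp=U+23227 (starts at byte 3)
Byte[7]=E7: 3-byte lead, need 2 cont bytes. acc=0x7
Byte[8]=AB: continuation. acc=(acc<<6)|0x2B=0x1EB
Byte[9]=8D: continuation. acc=(acc<<6)|0x0D=0x7ACD
Completed: cp=U+7ACD (starts at byte 7)
Byte[10]=FB: INVALID lead byte (not 0xxx/110x/1110/11110)

Answer: 10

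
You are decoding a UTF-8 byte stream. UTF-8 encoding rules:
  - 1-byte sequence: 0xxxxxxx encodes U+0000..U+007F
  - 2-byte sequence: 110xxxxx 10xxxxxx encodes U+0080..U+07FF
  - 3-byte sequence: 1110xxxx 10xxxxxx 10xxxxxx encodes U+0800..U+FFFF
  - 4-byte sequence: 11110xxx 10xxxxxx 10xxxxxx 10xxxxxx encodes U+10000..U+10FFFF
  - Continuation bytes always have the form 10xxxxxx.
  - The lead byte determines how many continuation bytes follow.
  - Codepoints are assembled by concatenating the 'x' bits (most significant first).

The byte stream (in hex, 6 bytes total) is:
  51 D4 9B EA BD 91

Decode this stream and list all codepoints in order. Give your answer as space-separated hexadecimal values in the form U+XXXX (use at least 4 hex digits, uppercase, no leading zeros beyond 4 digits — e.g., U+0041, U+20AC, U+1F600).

Byte[0]=51: 1-byte ASCII. cp=U+0051
Byte[1]=D4: 2-byte lead, need 1 cont bytes. acc=0x14
Byte[2]=9B: continuation. acc=(acc<<6)|0x1B=0x51B
Completed: cp=U+051B (starts at byte 1)
Byte[3]=EA: 3-byte lead, need 2 cont bytes. acc=0xA
Byte[4]=BD: continuation. acc=(acc<<6)|0x3D=0x2BD
Byte[5]=91: continuation. acc=(acc<<6)|0x11=0xAF51
Completed: cp=U+AF51 (starts at byte 3)

Answer: U+0051 U+051B U+AF51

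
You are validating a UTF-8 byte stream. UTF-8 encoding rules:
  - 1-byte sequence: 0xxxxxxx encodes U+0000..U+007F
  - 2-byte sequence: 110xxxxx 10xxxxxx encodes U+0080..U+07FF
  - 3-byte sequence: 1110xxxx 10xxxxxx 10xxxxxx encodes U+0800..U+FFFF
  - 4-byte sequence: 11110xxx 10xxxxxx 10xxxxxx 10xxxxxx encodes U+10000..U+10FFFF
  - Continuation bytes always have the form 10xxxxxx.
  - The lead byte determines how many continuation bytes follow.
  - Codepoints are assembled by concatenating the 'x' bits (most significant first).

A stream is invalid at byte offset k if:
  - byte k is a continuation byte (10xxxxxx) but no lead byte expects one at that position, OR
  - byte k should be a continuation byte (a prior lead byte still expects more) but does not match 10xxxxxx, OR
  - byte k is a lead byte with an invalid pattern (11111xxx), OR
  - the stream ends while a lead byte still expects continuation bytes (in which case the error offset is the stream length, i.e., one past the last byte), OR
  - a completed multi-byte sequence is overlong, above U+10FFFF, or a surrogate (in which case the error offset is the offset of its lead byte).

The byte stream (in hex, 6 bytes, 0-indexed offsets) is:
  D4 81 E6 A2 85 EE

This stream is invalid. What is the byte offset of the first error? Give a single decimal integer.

Byte[0]=D4: 2-byte lead, need 1 cont bytes. acc=0x14
Byte[1]=81: continuation. acc=(acc<<6)|0x01=0x501
Completed: cp=U+0501 (starts at byte 0)
Byte[2]=E6: 3-byte lead, need 2 cont bytes. acc=0x6
Byte[3]=A2: continuation. acc=(acc<<6)|0x22=0x1A2
Byte[4]=85: continuation. acc=(acc<<6)|0x05=0x6885
Completed: cp=U+6885 (starts at byte 2)
Byte[5]=EE: 3-byte lead, need 2 cont bytes. acc=0xE
Byte[6]: stream ended, expected continuation. INVALID

Answer: 6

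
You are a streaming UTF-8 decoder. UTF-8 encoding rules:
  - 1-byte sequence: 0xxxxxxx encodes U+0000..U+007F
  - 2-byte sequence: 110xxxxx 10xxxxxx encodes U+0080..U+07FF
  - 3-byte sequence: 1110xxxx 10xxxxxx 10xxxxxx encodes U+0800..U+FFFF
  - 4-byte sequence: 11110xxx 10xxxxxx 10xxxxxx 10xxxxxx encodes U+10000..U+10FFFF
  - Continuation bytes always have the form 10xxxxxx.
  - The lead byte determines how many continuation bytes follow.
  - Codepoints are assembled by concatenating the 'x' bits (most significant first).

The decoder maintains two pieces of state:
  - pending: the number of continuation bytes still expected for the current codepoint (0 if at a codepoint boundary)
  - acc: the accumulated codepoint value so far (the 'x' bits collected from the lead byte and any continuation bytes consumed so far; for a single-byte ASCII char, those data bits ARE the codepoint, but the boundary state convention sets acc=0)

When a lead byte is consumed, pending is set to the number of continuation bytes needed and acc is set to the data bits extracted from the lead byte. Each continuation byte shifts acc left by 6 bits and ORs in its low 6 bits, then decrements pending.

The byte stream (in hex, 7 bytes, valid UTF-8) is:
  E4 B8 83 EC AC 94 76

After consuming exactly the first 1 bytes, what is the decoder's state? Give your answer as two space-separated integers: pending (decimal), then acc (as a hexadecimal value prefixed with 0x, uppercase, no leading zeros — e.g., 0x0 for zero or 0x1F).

Answer: 2 0x4

Derivation:
Byte[0]=E4: 3-byte lead. pending=2, acc=0x4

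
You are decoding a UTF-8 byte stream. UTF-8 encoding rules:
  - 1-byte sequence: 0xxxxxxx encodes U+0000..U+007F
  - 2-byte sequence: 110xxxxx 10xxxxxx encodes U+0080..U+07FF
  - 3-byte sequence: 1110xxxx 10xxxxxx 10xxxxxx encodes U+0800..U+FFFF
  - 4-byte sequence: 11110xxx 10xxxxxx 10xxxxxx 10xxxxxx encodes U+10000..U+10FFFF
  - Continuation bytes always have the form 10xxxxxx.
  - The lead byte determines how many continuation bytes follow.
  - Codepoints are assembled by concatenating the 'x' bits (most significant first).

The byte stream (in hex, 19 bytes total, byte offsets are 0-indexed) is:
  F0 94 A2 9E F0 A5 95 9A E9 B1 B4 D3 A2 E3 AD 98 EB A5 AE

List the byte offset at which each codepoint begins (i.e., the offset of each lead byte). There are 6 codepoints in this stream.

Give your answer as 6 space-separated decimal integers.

Byte[0]=F0: 4-byte lead, need 3 cont bytes. acc=0x0
Byte[1]=94: continuation. acc=(acc<<6)|0x14=0x14
Byte[2]=A2: continuation. acc=(acc<<6)|0x22=0x522
Byte[3]=9E: continuation. acc=(acc<<6)|0x1E=0x1489E
Completed: cp=U+1489E (starts at byte 0)
Byte[4]=F0: 4-byte lead, need 3 cont bytes. acc=0x0
Byte[5]=A5: continuation. acc=(acc<<6)|0x25=0x25
Byte[6]=95: continuation. acc=(acc<<6)|0x15=0x955
Byte[7]=9A: continuation. acc=(acc<<6)|0x1A=0x2555A
Completed: cp=U+2555A (starts at byte 4)
Byte[8]=E9: 3-byte lead, need 2 cont bytes. acc=0x9
Byte[9]=B1: continuation. acc=(acc<<6)|0x31=0x271
Byte[10]=B4: continuation. acc=(acc<<6)|0x34=0x9C74
Completed: cp=U+9C74 (starts at byte 8)
Byte[11]=D3: 2-byte lead, need 1 cont bytes. acc=0x13
Byte[12]=A2: continuation. acc=(acc<<6)|0x22=0x4E2
Completed: cp=U+04E2 (starts at byte 11)
Byte[13]=E3: 3-byte lead, need 2 cont bytes. acc=0x3
Byte[14]=AD: continuation. acc=(acc<<6)|0x2D=0xED
Byte[15]=98: continuation. acc=(acc<<6)|0x18=0x3B58
Completed: cp=U+3B58 (starts at byte 13)
Byte[16]=EB: 3-byte lead, need 2 cont bytes. acc=0xB
Byte[17]=A5: continuation. acc=(acc<<6)|0x25=0x2E5
Byte[18]=AE: continuation. acc=(acc<<6)|0x2E=0xB96E
Completed: cp=U+B96E (starts at byte 16)

Answer: 0 4 8 11 13 16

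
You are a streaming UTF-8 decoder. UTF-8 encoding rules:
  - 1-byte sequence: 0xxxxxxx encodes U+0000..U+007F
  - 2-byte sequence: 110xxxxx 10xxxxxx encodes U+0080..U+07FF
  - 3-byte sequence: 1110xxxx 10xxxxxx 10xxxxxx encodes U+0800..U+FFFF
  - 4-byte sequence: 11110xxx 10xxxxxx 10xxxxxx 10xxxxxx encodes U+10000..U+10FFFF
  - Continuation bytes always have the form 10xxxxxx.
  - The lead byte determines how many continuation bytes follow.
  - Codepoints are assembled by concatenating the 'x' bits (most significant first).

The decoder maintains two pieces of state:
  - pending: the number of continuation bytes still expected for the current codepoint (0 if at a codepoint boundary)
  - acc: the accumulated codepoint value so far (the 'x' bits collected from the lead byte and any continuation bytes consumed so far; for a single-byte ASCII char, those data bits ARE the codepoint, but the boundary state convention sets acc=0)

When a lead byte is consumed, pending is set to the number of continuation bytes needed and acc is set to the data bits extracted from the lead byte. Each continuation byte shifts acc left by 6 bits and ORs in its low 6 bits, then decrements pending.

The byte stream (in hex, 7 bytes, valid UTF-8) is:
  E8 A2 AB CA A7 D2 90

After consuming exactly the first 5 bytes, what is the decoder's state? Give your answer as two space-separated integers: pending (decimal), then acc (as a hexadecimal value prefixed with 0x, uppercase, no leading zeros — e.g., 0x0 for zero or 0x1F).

Byte[0]=E8: 3-byte lead. pending=2, acc=0x8
Byte[1]=A2: continuation. acc=(acc<<6)|0x22=0x222, pending=1
Byte[2]=AB: continuation. acc=(acc<<6)|0x2B=0x88AB, pending=0
Byte[3]=CA: 2-byte lead. pending=1, acc=0xA
Byte[4]=A7: continuation. acc=(acc<<6)|0x27=0x2A7, pending=0

Answer: 0 0x2A7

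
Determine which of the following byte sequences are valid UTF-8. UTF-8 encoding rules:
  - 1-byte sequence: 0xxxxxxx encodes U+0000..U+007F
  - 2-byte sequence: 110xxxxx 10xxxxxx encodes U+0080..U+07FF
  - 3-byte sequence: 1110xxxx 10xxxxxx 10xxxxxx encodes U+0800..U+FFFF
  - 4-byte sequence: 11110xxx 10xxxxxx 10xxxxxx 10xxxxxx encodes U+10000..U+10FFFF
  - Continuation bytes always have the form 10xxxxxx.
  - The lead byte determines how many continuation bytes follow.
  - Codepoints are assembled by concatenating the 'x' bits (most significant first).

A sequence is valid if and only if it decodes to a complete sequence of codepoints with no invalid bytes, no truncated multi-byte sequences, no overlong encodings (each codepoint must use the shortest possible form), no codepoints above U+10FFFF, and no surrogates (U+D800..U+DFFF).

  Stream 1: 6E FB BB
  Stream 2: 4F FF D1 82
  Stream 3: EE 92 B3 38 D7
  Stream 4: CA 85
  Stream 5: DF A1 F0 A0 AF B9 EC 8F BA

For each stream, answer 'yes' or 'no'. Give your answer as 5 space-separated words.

Stream 1: error at byte offset 1. INVALID
Stream 2: error at byte offset 1. INVALID
Stream 3: error at byte offset 5. INVALID
Stream 4: decodes cleanly. VALID
Stream 5: decodes cleanly. VALID

Answer: no no no yes yes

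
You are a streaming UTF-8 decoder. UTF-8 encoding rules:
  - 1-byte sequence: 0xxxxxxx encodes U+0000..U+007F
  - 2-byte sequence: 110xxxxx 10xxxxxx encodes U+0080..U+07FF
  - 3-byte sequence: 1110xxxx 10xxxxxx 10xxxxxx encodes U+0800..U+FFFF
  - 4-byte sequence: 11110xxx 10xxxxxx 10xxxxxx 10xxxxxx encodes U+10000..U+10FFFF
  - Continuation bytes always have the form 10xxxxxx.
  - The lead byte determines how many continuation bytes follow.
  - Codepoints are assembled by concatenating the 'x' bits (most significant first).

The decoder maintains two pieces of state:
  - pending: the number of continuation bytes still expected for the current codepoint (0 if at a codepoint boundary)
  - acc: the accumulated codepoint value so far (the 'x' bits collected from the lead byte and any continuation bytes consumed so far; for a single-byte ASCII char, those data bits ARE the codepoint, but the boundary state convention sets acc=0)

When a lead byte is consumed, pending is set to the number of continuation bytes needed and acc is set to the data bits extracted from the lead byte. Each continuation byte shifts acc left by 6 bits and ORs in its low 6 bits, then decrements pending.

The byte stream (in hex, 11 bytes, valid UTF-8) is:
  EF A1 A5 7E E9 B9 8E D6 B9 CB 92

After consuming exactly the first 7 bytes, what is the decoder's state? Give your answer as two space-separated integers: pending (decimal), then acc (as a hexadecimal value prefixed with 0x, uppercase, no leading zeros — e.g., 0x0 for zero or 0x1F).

Answer: 0 0x9E4E

Derivation:
Byte[0]=EF: 3-byte lead. pending=2, acc=0xF
Byte[1]=A1: continuation. acc=(acc<<6)|0x21=0x3E1, pending=1
Byte[2]=A5: continuation. acc=(acc<<6)|0x25=0xF865, pending=0
Byte[3]=7E: 1-byte. pending=0, acc=0x0
Byte[4]=E9: 3-byte lead. pending=2, acc=0x9
Byte[5]=B9: continuation. acc=(acc<<6)|0x39=0x279, pending=1
Byte[6]=8E: continuation. acc=(acc<<6)|0x0E=0x9E4E, pending=0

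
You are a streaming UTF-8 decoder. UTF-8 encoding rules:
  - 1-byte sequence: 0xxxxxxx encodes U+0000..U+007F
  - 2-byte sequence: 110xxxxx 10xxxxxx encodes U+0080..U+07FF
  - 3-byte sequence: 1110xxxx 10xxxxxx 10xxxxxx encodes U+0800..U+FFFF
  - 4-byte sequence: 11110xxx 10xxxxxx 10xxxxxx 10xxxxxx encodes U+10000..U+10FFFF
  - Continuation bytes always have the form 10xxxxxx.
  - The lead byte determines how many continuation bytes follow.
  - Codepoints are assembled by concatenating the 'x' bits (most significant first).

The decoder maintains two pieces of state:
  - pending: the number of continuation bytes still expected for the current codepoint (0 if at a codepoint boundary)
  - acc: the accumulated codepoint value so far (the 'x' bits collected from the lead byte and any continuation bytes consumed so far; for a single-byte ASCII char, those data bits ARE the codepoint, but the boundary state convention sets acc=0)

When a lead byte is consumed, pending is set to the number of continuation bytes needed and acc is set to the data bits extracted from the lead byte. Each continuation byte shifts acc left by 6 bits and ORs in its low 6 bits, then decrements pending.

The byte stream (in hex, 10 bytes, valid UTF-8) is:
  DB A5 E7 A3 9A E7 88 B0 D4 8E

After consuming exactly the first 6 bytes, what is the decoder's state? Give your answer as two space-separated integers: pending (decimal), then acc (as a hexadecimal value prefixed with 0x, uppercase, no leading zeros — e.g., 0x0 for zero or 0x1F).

Byte[0]=DB: 2-byte lead. pending=1, acc=0x1B
Byte[1]=A5: continuation. acc=(acc<<6)|0x25=0x6E5, pending=0
Byte[2]=E7: 3-byte lead. pending=2, acc=0x7
Byte[3]=A3: continuation. acc=(acc<<6)|0x23=0x1E3, pending=1
Byte[4]=9A: continuation. acc=(acc<<6)|0x1A=0x78DA, pending=0
Byte[5]=E7: 3-byte lead. pending=2, acc=0x7

Answer: 2 0x7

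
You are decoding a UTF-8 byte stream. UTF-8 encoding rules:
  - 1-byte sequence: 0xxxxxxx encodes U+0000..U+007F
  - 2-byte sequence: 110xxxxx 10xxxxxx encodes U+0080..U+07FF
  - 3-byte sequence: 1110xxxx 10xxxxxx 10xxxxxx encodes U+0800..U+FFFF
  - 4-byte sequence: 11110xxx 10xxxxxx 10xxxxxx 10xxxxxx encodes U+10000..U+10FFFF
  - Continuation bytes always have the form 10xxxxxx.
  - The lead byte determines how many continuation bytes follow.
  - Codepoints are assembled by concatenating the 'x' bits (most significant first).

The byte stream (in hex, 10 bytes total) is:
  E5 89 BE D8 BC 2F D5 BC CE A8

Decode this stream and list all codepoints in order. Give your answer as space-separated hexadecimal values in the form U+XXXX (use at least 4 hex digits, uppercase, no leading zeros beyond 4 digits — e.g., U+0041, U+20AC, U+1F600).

Byte[0]=E5: 3-byte lead, need 2 cont bytes. acc=0x5
Byte[1]=89: continuation. acc=(acc<<6)|0x09=0x149
Byte[2]=BE: continuation. acc=(acc<<6)|0x3E=0x527E
Completed: cp=U+527E (starts at byte 0)
Byte[3]=D8: 2-byte lead, need 1 cont bytes. acc=0x18
Byte[4]=BC: continuation. acc=(acc<<6)|0x3C=0x63C
Completed: cp=U+063C (starts at byte 3)
Byte[5]=2F: 1-byte ASCII. cp=U+002F
Byte[6]=D5: 2-byte lead, need 1 cont bytes. acc=0x15
Byte[7]=BC: continuation. acc=(acc<<6)|0x3C=0x57C
Completed: cp=U+057C (starts at byte 6)
Byte[8]=CE: 2-byte lead, need 1 cont bytes. acc=0xE
Byte[9]=A8: continuation. acc=(acc<<6)|0x28=0x3A8
Completed: cp=U+03A8 (starts at byte 8)

Answer: U+527E U+063C U+002F U+057C U+03A8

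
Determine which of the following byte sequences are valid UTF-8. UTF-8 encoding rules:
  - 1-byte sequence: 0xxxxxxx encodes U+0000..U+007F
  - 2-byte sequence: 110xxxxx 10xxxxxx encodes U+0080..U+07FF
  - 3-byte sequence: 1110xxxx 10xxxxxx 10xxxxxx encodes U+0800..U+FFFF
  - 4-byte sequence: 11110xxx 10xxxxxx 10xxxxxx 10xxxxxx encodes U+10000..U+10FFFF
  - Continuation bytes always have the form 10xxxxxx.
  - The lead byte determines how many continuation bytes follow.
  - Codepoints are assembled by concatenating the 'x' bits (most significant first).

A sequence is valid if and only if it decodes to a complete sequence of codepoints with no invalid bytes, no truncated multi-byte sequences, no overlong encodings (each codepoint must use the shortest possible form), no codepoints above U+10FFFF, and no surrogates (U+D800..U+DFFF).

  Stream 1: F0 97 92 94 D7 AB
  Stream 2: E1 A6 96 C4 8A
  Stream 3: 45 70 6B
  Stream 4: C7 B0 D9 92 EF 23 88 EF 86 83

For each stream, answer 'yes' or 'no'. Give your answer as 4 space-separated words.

Stream 1: decodes cleanly. VALID
Stream 2: decodes cleanly. VALID
Stream 3: decodes cleanly. VALID
Stream 4: error at byte offset 5. INVALID

Answer: yes yes yes no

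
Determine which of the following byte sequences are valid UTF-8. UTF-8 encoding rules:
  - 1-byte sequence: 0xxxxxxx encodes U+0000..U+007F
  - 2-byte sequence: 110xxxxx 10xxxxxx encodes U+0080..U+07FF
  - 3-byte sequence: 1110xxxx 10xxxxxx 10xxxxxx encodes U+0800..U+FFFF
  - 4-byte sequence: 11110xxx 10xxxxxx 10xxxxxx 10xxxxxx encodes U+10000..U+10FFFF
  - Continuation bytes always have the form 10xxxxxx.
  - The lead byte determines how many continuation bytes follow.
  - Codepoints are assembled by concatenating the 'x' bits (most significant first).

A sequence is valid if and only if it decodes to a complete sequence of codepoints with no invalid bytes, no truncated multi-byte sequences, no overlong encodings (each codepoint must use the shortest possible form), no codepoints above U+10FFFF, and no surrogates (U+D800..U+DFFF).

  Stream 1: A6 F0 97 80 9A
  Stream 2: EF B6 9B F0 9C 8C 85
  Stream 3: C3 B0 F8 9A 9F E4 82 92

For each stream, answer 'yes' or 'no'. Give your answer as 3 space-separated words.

Stream 1: error at byte offset 0. INVALID
Stream 2: decodes cleanly. VALID
Stream 3: error at byte offset 2. INVALID

Answer: no yes no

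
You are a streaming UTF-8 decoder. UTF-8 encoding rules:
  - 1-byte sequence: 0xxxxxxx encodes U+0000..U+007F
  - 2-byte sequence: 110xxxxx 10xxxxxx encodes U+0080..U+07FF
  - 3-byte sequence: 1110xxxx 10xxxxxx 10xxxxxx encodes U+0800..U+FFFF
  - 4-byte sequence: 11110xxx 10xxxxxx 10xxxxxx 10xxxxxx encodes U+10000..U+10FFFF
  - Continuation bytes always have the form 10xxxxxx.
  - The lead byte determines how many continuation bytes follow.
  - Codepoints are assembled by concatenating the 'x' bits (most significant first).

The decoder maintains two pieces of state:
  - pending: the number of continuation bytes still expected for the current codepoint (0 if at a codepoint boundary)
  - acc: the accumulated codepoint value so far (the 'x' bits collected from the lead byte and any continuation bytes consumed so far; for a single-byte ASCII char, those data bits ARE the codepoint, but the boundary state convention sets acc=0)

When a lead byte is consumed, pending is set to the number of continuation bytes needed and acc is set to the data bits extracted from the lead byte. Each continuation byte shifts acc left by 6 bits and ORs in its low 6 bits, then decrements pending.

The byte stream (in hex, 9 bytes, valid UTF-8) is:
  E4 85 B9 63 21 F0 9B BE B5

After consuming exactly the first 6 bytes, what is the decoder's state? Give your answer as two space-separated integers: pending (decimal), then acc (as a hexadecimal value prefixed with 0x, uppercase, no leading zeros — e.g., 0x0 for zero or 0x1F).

Byte[0]=E4: 3-byte lead. pending=2, acc=0x4
Byte[1]=85: continuation. acc=(acc<<6)|0x05=0x105, pending=1
Byte[2]=B9: continuation. acc=(acc<<6)|0x39=0x4179, pending=0
Byte[3]=63: 1-byte. pending=0, acc=0x0
Byte[4]=21: 1-byte. pending=0, acc=0x0
Byte[5]=F0: 4-byte lead. pending=3, acc=0x0

Answer: 3 0x0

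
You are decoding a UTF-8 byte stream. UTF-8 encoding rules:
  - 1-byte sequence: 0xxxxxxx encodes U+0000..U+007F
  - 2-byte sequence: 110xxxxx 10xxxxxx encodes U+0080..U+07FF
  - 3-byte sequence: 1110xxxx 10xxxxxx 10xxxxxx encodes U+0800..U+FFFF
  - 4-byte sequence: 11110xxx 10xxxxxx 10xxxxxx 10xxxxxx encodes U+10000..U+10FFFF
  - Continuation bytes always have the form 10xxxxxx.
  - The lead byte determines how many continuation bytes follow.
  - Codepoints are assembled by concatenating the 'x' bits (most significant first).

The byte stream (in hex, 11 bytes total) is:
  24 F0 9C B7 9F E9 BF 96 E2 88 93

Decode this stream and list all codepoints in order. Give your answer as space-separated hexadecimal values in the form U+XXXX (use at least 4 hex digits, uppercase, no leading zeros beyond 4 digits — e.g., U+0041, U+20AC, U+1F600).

Byte[0]=24: 1-byte ASCII. cp=U+0024
Byte[1]=F0: 4-byte lead, need 3 cont bytes. acc=0x0
Byte[2]=9C: continuation. acc=(acc<<6)|0x1C=0x1C
Byte[3]=B7: continuation. acc=(acc<<6)|0x37=0x737
Byte[4]=9F: continuation. acc=(acc<<6)|0x1F=0x1CDDF
Completed: cp=U+1CDDF (starts at byte 1)
Byte[5]=E9: 3-byte lead, need 2 cont bytes. acc=0x9
Byte[6]=BF: continuation. acc=(acc<<6)|0x3F=0x27F
Byte[7]=96: continuation. acc=(acc<<6)|0x16=0x9FD6
Completed: cp=U+9FD6 (starts at byte 5)
Byte[8]=E2: 3-byte lead, need 2 cont bytes. acc=0x2
Byte[9]=88: continuation. acc=(acc<<6)|0x08=0x88
Byte[10]=93: continuation. acc=(acc<<6)|0x13=0x2213
Completed: cp=U+2213 (starts at byte 8)

Answer: U+0024 U+1CDDF U+9FD6 U+2213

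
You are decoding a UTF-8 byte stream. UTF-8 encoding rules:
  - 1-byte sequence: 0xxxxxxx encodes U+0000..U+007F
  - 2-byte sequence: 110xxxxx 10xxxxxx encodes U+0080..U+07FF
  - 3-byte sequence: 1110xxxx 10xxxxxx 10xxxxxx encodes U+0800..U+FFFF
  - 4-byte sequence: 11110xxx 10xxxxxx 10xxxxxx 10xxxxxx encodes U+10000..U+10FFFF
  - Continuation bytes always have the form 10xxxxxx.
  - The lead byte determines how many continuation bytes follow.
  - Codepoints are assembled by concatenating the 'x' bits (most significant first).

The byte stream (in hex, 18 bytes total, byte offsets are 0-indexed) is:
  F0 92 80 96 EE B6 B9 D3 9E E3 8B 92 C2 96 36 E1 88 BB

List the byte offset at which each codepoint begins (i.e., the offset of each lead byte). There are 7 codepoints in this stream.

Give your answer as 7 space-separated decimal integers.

Answer: 0 4 7 9 12 14 15

Derivation:
Byte[0]=F0: 4-byte lead, need 3 cont bytes. acc=0x0
Byte[1]=92: continuation. acc=(acc<<6)|0x12=0x12
Byte[2]=80: continuation. acc=(acc<<6)|0x00=0x480
Byte[3]=96: continuation. acc=(acc<<6)|0x16=0x12016
Completed: cp=U+12016 (starts at byte 0)
Byte[4]=EE: 3-byte lead, need 2 cont bytes. acc=0xE
Byte[5]=B6: continuation. acc=(acc<<6)|0x36=0x3B6
Byte[6]=B9: continuation. acc=(acc<<6)|0x39=0xEDB9
Completed: cp=U+EDB9 (starts at byte 4)
Byte[7]=D3: 2-byte lead, need 1 cont bytes. acc=0x13
Byte[8]=9E: continuation. acc=(acc<<6)|0x1E=0x4DE
Completed: cp=U+04DE (starts at byte 7)
Byte[9]=E3: 3-byte lead, need 2 cont bytes. acc=0x3
Byte[10]=8B: continuation. acc=(acc<<6)|0x0B=0xCB
Byte[11]=92: continuation. acc=(acc<<6)|0x12=0x32D2
Completed: cp=U+32D2 (starts at byte 9)
Byte[12]=C2: 2-byte lead, need 1 cont bytes. acc=0x2
Byte[13]=96: continuation. acc=(acc<<6)|0x16=0x96
Completed: cp=U+0096 (starts at byte 12)
Byte[14]=36: 1-byte ASCII. cp=U+0036
Byte[15]=E1: 3-byte lead, need 2 cont bytes. acc=0x1
Byte[16]=88: continuation. acc=(acc<<6)|0x08=0x48
Byte[17]=BB: continuation. acc=(acc<<6)|0x3B=0x123B
Completed: cp=U+123B (starts at byte 15)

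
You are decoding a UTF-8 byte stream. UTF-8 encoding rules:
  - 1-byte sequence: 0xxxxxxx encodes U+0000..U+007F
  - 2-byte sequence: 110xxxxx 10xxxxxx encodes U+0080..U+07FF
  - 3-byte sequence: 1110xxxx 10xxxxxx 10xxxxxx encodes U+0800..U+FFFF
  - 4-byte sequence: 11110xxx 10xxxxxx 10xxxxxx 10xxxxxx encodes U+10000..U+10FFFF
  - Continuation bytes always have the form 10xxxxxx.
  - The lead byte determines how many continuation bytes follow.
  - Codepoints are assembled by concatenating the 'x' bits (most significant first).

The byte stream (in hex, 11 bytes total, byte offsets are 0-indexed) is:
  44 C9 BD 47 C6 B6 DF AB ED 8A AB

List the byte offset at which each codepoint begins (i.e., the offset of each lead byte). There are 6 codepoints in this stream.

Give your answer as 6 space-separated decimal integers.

Byte[0]=44: 1-byte ASCII. cp=U+0044
Byte[1]=C9: 2-byte lead, need 1 cont bytes. acc=0x9
Byte[2]=BD: continuation. acc=(acc<<6)|0x3D=0x27D
Completed: cp=U+027D (starts at byte 1)
Byte[3]=47: 1-byte ASCII. cp=U+0047
Byte[4]=C6: 2-byte lead, need 1 cont bytes. acc=0x6
Byte[5]=B6: continuation. acc=(acc<<6)|0x36=0x1B6
Completed: cp=U+01B6 (starts at byte 4)
Byte[6]=DF: 2-byte lead, need 1 cont bytes. acc=0x1F
Byte[7]=AB: continuation. acc=(acc<<6)|0x2B=0x7EB
Completed: cp=U+07EB (starts at byte 6)
Byte[8]=ED: 3-byte lead, need 2 cont bytes. acc=0xD
Byte[9]=8A: continuation. acc=(acc<<6)|0x0A=0x34A
Byte[10]=AB: continuation. acc=(acc<<6)|0x2B=0xD2AB
Completed: cp=U+D2AB (starts at byte 8)

Answer: 0 1 3 4 6 8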